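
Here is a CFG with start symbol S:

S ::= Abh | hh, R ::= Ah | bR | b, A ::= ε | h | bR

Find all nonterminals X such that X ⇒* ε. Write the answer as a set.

{A}

Directly nullable (have an ε-rule): {A}.
Not nullable: R, S — each has a terminal in every rule's right-hand side or depends on a non-nullable symbol.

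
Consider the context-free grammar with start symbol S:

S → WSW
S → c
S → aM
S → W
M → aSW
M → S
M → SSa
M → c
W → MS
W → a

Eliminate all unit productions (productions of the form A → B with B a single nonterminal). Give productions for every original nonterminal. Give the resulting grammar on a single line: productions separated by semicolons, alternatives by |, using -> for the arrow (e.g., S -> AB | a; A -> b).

Unit productions: M->S, S->W.
Unit pairs (A ⇒* B via units): (M,S), (M,W), (S,W).
S: inherits non-unit rules of {S, W} → MS | WSW | a | aM | c.
M: inherits non-unit rules of {M, S, W} → MS | SSa | WSW | a | aM | aSW | c.
W: inherits non-unit rules of {W} → MS | a.

S -> a | c | MS | aM | WSW; M -> a | c | MS | aM | SSa | WSW | aSW; W -> a | MS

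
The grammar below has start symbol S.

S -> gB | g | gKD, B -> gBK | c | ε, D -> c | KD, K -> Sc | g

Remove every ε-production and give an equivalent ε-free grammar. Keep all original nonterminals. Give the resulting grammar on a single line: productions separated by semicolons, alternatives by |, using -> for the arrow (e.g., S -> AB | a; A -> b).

Nullable set: {B}.
S -> gB: B nullable, giving g | gB.
Drop B -> ε.
B -> gBK: B nullable, giving gBK | gK.
Unchanged (no nullable symbols): S -> g; S -> gKD; B -> c; D -> KD; D -> c; K -> Sc; K -> g.

S -> g | gB | gKD; B -> c | gK | gBK; D -> c | KD; K -> g | Sc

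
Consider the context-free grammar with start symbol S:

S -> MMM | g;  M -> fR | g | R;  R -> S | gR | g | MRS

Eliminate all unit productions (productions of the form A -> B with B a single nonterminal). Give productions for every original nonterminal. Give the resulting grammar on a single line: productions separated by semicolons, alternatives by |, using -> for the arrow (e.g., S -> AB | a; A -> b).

S -> g | MMM; M -> g | fR | gR | MMM | MRS; R -> g | gR | MMM | MRS

Unit productions: M->R, R->S.
Unit pairs (A ⇒* B via units): (M,R), (M,S), (R,S).
S: inherits non-unit rules of {S} → MMM | g.
M: inherits non-unit rules of {M, R, S} → MMM | MRS | fR | g | gR.
R: inherits non-unit rules of {R, S} → MMM | MRS | g | gR.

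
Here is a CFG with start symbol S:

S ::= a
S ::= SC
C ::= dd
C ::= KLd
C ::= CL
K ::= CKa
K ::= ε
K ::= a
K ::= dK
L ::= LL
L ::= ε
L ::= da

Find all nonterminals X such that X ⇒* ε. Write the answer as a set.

Directly nullable (have an ε-rule): {K, L}.
Not nullable: C, S — each has a terminal in every rule's right-hand side or depends on a non-nullable symbol.

{K, L}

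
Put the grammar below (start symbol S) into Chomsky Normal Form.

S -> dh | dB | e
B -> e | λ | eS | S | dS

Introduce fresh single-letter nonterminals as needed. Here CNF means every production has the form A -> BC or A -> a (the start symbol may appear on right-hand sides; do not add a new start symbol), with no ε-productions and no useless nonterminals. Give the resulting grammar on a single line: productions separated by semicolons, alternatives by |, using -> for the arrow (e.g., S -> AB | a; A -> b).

S -> d | e | AB | AC; A -> d; B -> d | e | AB | AC | AS | DS; C -> h; D -> e

Nullable: {B}; after ε-elimination: S -> d | e | dB | dh; B -> S | e | dS | eS.
After unit-elimination: S -> d | e | dB | dh; B -> d | e | dB | dS | dh | eS.
TERM: introduce A -> d, D -> e, C -> h and substitute in every rule of length ≥2.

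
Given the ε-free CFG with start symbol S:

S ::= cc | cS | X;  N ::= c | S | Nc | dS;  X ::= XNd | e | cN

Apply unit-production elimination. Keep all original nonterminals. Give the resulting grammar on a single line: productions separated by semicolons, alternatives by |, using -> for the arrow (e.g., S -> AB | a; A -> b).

Unit productions: N->S, S->X.
Unit pairs (A ⇒* B via units): (N,S), (N,X), (S,X).
S: inherits non-unit rules of {S, X} → XNd | cN | cS | cc | e.
N: inherits non-unit rules of {N, S, X} → Nc | XNd | c | cN | cS | cc | dS | e.
X: inherits non-unit rules of {X} → XNd | cN | e.

S -> e | cN | cS | cc | XNd; N -> c | e | Nc | cN | cS | cc | dS | XNd; X -> e | cN | XNd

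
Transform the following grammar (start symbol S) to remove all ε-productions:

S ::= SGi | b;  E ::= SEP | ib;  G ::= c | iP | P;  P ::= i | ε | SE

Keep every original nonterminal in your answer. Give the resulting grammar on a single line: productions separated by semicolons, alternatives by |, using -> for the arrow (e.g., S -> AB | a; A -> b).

Nullable set: {G, P}.
S -> SGi: G nullable, giving SGi | Si.
E -> SEP: P nullable, giving SE | SEP.
G -> P: P nullable, giving P.
G -> iP: P nullable, giving i | iP.
Drop P -> ε.
Unchanged (no nullable symbols): S -> b; E -> ib; G -> c; P -> SE; P -> i.

S -> b | Si | SGi; E -> SE | ib | SEP; G -> P | c | i | iP; P -> i | SE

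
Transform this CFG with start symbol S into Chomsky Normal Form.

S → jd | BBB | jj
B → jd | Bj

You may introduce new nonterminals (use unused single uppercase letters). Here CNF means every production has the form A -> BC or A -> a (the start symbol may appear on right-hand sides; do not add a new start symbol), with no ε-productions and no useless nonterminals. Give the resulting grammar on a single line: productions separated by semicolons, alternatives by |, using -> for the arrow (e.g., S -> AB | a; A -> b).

No ε-productions.
No unit productions to eliminate.
TERM: introduce C -> d, A -> j and substitute in every rule of length ≥2.
BIN: S -> BBB becomes S -> BD, D -> BB.

S -> AA | AC | BD; A -> j; B -> AC | BA; C -> d; D -> BB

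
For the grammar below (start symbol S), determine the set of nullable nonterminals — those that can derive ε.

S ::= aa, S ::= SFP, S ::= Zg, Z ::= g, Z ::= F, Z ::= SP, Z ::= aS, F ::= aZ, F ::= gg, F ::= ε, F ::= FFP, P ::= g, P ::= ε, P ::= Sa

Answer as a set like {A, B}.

{F, P, Z}

Directly nullable (have an ε-rule): {F, P}.
Z is nullable via Z -> F (every symbol on the right is already known nullable).
Not nullable: S — each has a terminal in every rule's right-hand side or depends on a non-nullable symbol.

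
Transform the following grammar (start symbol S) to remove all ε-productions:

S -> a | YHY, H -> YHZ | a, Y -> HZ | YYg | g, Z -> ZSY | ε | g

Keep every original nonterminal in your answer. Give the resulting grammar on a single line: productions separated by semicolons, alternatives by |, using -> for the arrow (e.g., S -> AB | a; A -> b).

S -> a | YHY; H -> a | YH | YHZ; Y -> H | g | HZ | YYg; Z -> g | SY | ZSY

Nullable set: {Z}.
H -> YHZ: Z nullable, giving YH | YHZ.
Y -> HZ: Z nullable, giving H | HZ.
Drop Z -> ε.
Z -> ZSY: Z nullable, giving SY | ZSY.
Unchanged (no nullable symbols): S -> YHY; S -> a; H -> a; Y -> YYg; Y -> g; Z -> g.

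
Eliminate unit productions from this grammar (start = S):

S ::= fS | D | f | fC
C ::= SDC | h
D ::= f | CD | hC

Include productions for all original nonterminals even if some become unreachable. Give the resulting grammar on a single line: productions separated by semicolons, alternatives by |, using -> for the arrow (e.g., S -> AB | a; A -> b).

S -> f | CD | fC | fS | hC; C -> h | SDC; D -> f | CD | hC

Unit productions: S->D.
Unit pairs (A ⇒* B via units): (S,D).
S: inherits non-unit rules of {D, S} → CD | f | fC | fS | hC.
C: inherits non-unit rules of {C} → SDC | h.
D: inherits non-unit rules of {D} → CD | f | hC.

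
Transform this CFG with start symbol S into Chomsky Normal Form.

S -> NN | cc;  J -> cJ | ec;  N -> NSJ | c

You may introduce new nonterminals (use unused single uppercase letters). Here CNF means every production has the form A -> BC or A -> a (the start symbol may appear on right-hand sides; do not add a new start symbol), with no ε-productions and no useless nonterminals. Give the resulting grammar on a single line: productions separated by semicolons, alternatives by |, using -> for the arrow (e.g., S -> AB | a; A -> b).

No ε-productions.
No unit productions to eliminate.
TERM: introduce A -> c, B -> e and substitute in every rule of length ≥2.
BIN: N -> NSJ becomes N -> NC, C -> SJ.

S -> AA | NN; A -> c; B -> e; C -> SJ; J -> AJ | BA; N -> c | NC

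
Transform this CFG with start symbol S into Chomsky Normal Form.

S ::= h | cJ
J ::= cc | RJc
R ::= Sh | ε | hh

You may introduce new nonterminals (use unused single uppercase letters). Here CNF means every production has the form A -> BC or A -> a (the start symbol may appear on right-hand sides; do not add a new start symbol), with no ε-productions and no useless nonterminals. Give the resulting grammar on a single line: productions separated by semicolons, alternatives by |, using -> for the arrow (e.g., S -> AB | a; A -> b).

Nullable: {R}; after ε-elimination: S -> h | cJ; J -> Jc | cc | RJc; R -> Sh | hh.
No unit productions to eliminate.
TERM: introduce A -> c, B -> h and substitute in every rule of length ≥2.
BIN: J -> RJA becomes J -> RC, C -> JA.

S -> h | AJ; A -> c; B -> h; C -> JA; J -> AA | JA | RC; R -> BB | SB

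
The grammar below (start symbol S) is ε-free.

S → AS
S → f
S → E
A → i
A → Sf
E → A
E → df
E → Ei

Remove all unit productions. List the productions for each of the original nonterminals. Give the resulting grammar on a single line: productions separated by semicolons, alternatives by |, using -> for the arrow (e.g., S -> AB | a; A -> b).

S -> f | i | AS | Ei | Sf | df; A -> i | Sf; E -> i | Ei | Sf | df

Unit productions: E->A, S->E.
Unit pairs (A ⇒* B via units): (E,A), (S,A), (S,E).
S: inherits non-unit rules of {A, E, S} → AS | Ei | Sf | df | f | i.
A: inherits non-unit rules of {A} → Sf | i.
E: inherits non-unit rules of {A, E} → Ei | Sf | df | i.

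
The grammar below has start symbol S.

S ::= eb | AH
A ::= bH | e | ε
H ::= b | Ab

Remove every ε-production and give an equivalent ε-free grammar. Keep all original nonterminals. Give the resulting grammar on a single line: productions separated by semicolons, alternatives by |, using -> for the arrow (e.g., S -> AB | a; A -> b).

S -> H | AH | eb; A -> e | bH; H -> b | Ab

Nullable set: {A}.
S -> AH: A nullable, giving AH | H.
Drop A -> ε.
H -> Ab: A nullable, giving Ab | b.
Unchanged (no nullable symbols): S -> eb; A -> bH; A -> e; H -> b.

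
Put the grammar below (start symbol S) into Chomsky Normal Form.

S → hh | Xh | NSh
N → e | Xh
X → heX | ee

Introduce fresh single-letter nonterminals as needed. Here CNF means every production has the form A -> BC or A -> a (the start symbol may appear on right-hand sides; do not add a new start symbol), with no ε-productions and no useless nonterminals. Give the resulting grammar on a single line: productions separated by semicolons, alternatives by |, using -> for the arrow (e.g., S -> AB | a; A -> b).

No ε-productions.
No unit productions to eliminate.
TERM: introduce B -> e, A -> h and substitute in every rule of length ≥2.
BIN: S -> NSA becomes S -> NC, C -> SA; X -> ABX becomes X -> AD, D -> BX.

S -> AA | NC | XA; A -> h; B -> e; C -> SA; D -> BX; N -> e | XA; X -> AD | BB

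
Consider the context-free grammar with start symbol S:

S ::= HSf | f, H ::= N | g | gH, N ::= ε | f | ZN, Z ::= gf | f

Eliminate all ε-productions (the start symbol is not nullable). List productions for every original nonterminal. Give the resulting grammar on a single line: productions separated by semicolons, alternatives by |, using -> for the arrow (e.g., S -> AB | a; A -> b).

Nullable set: {H, N}.
S -> HSf: H nullable, giving HSf | Sf.
H -> N: N nullable, giving N.
H -> gH: H nullable, giving g | gH.
Drop N -> ε.
N -> ZN: N nullable, giving Z | ZN.
Unchanged (no nullable symbols): S -> f; H -> g; N -> f; Z -> f; Z -> gf.

S -> f | Sf | HSf; H -> N | g | gH; N -> Z | f | ZN; Z -> f | gf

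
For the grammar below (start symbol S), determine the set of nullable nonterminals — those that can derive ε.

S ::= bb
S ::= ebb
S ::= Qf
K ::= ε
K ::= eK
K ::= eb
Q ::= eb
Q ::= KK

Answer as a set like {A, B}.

{K, Q}

Directly nullable (have an ε-rule): {K}.
Q is nullable via Q -> KK (every symbol on the right is already known nullable).
Not nullable: S — each has a terminal in every rule's right-hand side or depends on a non-nullable symbol.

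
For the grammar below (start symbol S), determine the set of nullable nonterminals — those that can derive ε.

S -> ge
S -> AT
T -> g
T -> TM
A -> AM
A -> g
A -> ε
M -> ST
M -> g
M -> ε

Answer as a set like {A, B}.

{A, M}

Directly nullable (have an ε-rule): {A, M}.
Not nullable: S, T — each has a terminal in every rule's right-hand side or depends on a non-nullable symbol.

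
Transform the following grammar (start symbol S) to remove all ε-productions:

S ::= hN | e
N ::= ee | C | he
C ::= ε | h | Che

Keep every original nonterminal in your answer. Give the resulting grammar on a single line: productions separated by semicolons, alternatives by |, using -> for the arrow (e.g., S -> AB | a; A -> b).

S -> e | h | hN; C -> h | he | Che; N -> C | ee | he

Nullable set: {C, N}.
S -> hN: N nullable, giving h | hN.
Drop C -> ε.
C -> Che: C nullable, giving Che | he.
N -> C: C nullable, giving C.
Unchanged (no nullable symbols): S -> e; C -> h; N -> ee; N -> he.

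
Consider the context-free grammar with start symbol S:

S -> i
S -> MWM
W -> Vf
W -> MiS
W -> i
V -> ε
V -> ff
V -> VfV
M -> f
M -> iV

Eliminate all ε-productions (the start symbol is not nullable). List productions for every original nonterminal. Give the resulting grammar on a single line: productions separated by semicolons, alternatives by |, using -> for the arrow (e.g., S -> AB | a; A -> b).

S -> i | MWM; M -> f | i | iV; V -> f | Vf | fV | ff | VfV; W -> f | i | Vf | MiS

Nullable set: {V}.
M -> iV: V nullable, giving i | iV.
Drop V -> ε.
V -> VfV: V, V nullable, giving Vf | VfV | f | fV.
W -> Vf: V nullable, giving Vf | f.
Unchanged (no nullable symbols): S -> MWM; S -> i; M -> f; V -> ff; W -> MiS; W -> i.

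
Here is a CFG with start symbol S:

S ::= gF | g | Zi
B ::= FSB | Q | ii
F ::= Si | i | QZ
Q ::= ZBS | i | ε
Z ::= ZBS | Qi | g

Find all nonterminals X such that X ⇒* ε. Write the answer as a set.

Directly nullable (have an ε-rule): {Q}.
B is nullable via B -> Q (every symbol on the right is already known nullable).
Not nullable: F, S, Z — each has a terminal in every rule's right-hand side or depends on a non-nullable symbol.

{B, Q}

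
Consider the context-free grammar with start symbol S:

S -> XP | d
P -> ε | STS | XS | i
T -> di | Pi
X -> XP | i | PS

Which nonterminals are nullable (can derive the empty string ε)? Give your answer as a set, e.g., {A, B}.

Directly nullable (have an ε-rule): {P}.
Not nullable: S, T, X — each has a terminal in every rule's right-hand side or depends on a non-nullable symbol.

{P}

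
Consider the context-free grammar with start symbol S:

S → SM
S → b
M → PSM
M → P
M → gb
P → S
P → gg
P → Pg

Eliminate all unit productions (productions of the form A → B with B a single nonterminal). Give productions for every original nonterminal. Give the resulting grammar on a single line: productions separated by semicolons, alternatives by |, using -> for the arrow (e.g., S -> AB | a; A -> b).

S -> b | SM; M -> b | Pg | SM | gb | gg | PSM; P -> b | Pg | SM | gg

Unit productions: M->P, P->S.
Unit pairs (A ⇒* B via units): (M,P), (M,S), (P,S).
S: inherits non-unit rules of {S} → SM | b.
M: inherits non-unit rules of {M, P, S} → PSM | Pg | SM | b | gb | gg.
P: inherits non-unit rules of {P, S} → Pg | SM | b | gg.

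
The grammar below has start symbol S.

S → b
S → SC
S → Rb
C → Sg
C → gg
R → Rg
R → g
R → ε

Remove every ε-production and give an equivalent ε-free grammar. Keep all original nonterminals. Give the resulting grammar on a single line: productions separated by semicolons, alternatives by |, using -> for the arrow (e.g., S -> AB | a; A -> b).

S -> b | Rb | SC; C -> Sg | gg; R -> g | Rg

Nullable set: {R}.
S -> Rb: R nullable, giving Rb | b.
Drop R -> ε.
R -> Rg: R nullable, giving Rg | g.
Unchanged (no nullable symbols): S -> SC; S -> b; C -> Sg; C -> gg; R -> g.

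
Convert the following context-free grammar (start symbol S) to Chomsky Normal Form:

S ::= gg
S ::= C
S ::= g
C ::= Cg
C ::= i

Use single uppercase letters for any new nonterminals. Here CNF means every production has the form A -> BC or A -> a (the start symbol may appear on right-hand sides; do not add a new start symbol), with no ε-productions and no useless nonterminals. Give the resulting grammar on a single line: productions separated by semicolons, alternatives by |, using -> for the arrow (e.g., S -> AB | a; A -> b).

S -> g | i | AA | CA; A -> g; C -> i | CA

No ε-productions.
After unit-elimination: S -> g | i | Cg | gg; C -> i | Cg.
TERM: introduce A -> g and substitute in every rule of length ≥2.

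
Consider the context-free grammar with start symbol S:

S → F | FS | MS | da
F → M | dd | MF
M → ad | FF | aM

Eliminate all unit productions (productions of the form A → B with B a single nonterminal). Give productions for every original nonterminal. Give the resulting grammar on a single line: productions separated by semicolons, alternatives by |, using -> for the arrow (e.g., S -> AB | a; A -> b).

S -> FF | FS | MF | MS | aM | ad | da | dd; F -> FF | MF | aM | ad | dd; M -> FF | aM | ad

Unit productions: F->M, S->F.
Unit pairs (A ⇒* B via units): (F,M), (S,F), (S,M).
S: inherits non-unit rules of {F, M, S} → FF | FS | MF | MS | aM | ad | da | dd.
F: inherits non-unit rules of {F, M} → FF | MF | aM | ad | dd.
M: inherits non-unit rules of {M} → FF | aM | ad.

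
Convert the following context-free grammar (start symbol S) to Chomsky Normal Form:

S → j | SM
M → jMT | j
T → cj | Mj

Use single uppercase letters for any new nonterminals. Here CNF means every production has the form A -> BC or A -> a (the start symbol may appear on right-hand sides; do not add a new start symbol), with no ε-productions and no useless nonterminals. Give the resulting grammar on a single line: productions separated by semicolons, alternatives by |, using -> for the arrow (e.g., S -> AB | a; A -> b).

S -> j | SM; A -> j; B -> c; C -> MT; M -> j | AC; T -> BA | MA

No ε-productions.
No unit productions to eliminate.
TERM: introduce B -> c, A -> j and substitute in every rule of length ≥2.
BIN: M -> AMT becomes M -> AC, C -> MT.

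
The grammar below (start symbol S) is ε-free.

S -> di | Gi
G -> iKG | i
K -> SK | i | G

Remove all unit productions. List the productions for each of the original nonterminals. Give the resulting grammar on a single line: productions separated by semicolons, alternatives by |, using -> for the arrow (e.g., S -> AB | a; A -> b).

S -> Gi | di; G -> i | iKG; K -> i | SK | iKG

Unit productions: K->G.
Unit pairs (A ⇒* B via units): (K,G).
S: inherits non-unit rules of {S} → Gi | di.
G: inherits non-unit rules of {G} → i | iKG.
K: inherits non-unit rules of {G, K} → SK | i | iKG.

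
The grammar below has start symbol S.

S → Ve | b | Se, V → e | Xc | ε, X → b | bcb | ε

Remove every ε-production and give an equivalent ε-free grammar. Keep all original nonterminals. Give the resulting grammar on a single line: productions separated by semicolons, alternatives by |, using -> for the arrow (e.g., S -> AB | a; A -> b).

Nullable set: {V, X}.
S -> Ve: V nullable, giving Ve | e.
Drop V -> ε.
V -> Xc: X nullable, giving Xc | c.
Drop X -> ε.
Unchanged (no nullable symbols): S -> Se; S -> b; V -> e; X -> b; X -> bcb.

S -> b | e | Se | Ve; V -> c | e | Xc; X -> b | bcb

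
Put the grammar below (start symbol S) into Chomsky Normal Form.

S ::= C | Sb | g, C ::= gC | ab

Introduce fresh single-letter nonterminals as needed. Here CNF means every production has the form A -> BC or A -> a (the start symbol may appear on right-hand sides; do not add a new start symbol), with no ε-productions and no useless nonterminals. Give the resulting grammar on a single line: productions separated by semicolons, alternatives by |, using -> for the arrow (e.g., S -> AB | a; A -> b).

S -> g | AB | DC | SB; A -> a; B -> b; C -> AB | DC; D -> g

No ε-productions.
After unit-elimination: S -> g | Sb | ab | gC; C -> ab | gC.
TERM: introduce A -> a, B -> b, D -> g and substitute in every rule of length ≥2.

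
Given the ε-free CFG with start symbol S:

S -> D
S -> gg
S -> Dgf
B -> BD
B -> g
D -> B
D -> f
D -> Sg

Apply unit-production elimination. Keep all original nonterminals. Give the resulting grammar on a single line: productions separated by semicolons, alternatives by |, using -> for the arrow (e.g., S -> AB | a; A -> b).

S -> f | g | BD | Sg | gg | Dgf; B -> g | BD; D -> f | g | BD | Sg

Unit productions: D->B, S->D.
Unit pairs (A ⇒* B via units): (D,B), (S,B), (S,D).
S: inherits non-unit rules of {B, D, S} → BD | Dgf | Sg | f | g | gg.
B: inherits non-unit rules of {B} → BD | g.
D: inherits non-unit rules of {B, D} → BD | Sg | f | g.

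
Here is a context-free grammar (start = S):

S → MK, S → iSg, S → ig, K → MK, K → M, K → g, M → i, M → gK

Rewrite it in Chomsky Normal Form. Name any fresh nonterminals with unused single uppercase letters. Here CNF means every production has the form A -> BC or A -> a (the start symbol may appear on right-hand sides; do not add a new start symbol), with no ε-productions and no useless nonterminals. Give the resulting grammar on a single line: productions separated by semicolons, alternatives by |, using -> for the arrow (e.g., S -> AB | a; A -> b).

S -> BA | BC | MK; A -> g; B -> i; C -> SA; K -> g | i | AK | MK; M -> i | AK

No ε-productions.
After unit-elimination: S -> MK | ig | iSg; K -> g | i | MK | gK; M -> i | gK.
TERM: introduce A -> g, B -> i and substitute in every rule of length ≥2.
BIN: S -> BSA becomes S -> BC, C -> SA.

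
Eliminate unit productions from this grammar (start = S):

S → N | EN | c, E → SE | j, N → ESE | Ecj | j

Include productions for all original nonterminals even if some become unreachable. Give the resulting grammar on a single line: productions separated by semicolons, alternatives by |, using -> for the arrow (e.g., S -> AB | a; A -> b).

S -> c | j | EN | ESE | Ecj; E -> j | SE; N -> j | ESE | Ecj

Unit productions: S->N.
Unit pairs (A ⇒* B via units): (S,N).
S: inherits non-unit rules of {N, S} → EN | ESE | Ecj | c | j.
E: inherits non-unit rules of {E} → SE | j.
N: inherits non-unit rules of {N} → ESE | Ecj | j.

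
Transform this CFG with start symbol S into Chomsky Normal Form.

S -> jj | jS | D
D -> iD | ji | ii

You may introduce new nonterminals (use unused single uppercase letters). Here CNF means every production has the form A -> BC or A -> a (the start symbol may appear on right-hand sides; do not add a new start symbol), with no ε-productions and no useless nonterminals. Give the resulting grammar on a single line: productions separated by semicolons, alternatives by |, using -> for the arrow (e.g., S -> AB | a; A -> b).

S -> AA | AD | BA | BB | BS; A -> i; B -> j; D -> AA | AD | BA

No ε-productions.
After unit-elimination: S -> iD | ii | jS | ji | jj; D -> iD | ii | ji.
TERM: introduce A -> i, B -> j and substitute in every rule of length ≥2.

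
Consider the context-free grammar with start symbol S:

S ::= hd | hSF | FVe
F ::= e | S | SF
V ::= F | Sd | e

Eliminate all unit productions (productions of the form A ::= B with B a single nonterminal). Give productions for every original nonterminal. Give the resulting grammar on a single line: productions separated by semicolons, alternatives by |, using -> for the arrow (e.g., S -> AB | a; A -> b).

S -> hd | FVe | hSF; F -> e | SF | hd | FVe | hSF; V -> e | SF | Sd | hd | FVe | hSF

Unit productions: F->S, V->F.
Unit pairs (A ⇒* B via units): (F,S), (V,F), (V,S).
S: inherits non-unit rules of {S} → FVe | hSF | hd.
F: inherits non-unit rules of {F, S} → FVe | SF | e | hSF | hd.
V: inherits non-unit rules of {F, S, V} → FVe | SF | Sd | e | hSF | hd.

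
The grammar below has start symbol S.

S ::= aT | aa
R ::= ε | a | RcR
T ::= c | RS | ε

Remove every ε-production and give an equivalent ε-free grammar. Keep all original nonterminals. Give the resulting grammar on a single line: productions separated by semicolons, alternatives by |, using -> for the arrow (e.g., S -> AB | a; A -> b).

Nullable set: {R, T}.
S -> aT: T nullable, giving a | aT.
Drop R -> ε.
R -> RcR: R, R nullable, giving Rc | RcR | c | cR.
Drop T -> ε.
T -> RS: R nullable, giving RS | S.
Unchanged (no nullable symbols): S -> aa; R -> a; T -> c.

S -> a | aT | aa; R -> a | c | Rc | cR | RcR; T -> S | c | RS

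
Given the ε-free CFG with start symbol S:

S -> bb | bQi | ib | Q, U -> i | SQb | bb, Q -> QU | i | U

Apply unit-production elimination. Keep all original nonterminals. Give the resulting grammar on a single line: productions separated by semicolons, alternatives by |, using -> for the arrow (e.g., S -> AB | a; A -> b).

Unit productions: Q->U, S->Q.
Unit pairs (A ⇒* B via units): (Q,U), (S,Q), (S,U).
S: inherits non-unit rules of {Q, S, U} → QU | SQb | bQi | bb | i | ib.
Q: inherits non-unit rules of {Q, U} → QU | SQb | bb | i.
U: inherits non-unit rules of {U} → SQb | bb | i.

S -> i | QU | bb | ib | SQb | bQi; Q -> i | QU | bb | SQb; U -> i | bb | SQb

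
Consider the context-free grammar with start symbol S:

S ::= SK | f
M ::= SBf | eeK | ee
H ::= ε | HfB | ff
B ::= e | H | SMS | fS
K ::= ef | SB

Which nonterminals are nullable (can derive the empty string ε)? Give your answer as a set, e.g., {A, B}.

Directly nullable (have an ε-rule): {H}.
B is nullable via B -> H (every symbol on the right is already known nullable).
Not nullable: K, M, S — each has a terminal in every rule's right-hand side or depends on a non-nullable symbol.

{B, H}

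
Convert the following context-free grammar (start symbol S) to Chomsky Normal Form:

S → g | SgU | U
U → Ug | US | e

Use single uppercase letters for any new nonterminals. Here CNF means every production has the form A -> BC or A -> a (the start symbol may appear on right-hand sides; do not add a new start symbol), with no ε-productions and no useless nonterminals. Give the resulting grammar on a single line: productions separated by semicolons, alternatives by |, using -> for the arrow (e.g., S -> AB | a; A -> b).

No ε-productions.
After unit-elimination: S -> e | g | US | Ug | SgU; U -> e | US | Ug.
TERM: introduce A -> g and substitute in every rule of length ≥2.
BIN: S -> SAU becomes S -> SB, B -> AU.

S -> e | g | SB | UA | US; A -> g; B -> AU; U -> e | UA | US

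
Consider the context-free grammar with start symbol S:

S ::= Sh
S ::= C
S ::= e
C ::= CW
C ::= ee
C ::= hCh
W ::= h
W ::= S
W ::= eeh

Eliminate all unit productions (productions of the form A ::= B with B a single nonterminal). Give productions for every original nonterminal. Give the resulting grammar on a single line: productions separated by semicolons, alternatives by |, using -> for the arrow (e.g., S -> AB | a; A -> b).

Unit productions: S->C, W->S.
Unit pairs (A ⇒* B via units): (S,C), (W,C), (W,S).
S: inherits non-unit rules of {C, S} → CW | Sh | e | ee | hCh.
C: inherits non-unit rules of {C} → CW | ee | hCh.
W: inherits non-unit rules of {C, S, W} → CW | Sh | e | ee | eeh | h | hCh.

S -> e | CW | Sh | ee | hCh; C -> CW | ee | hCh; W -> e | h | CW | Sh | ee | eeh | hCh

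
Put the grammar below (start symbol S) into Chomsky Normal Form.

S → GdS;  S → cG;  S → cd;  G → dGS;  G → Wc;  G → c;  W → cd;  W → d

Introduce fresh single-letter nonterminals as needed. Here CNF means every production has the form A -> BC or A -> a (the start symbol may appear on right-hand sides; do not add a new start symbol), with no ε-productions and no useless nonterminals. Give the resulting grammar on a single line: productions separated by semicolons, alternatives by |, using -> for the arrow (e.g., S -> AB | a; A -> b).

No ε-productions.
No unit productions to eliminate.
TERM: introduce A -> c, B -> d and substitute in every rule of length ≥2.
BIN: G -> BGS becomes G -> BC, C -> GS; S -> GBS becomes S -> GD, D -> BS.

S -> AB | AG | GD; A -> c; B -> d; C -> GS; D -> BS; G -> c | BC | WA; W -> d | AB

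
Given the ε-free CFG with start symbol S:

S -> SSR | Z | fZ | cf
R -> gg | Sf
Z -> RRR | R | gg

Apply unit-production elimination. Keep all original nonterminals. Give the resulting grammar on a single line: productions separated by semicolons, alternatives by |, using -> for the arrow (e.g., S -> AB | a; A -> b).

S -> Sf | cf | fZ | gg | RRR | SSR; R -> Sf | gg; Z -> Sf | gg | RRR

Unit productions: S->Z, Z->R.
Unit pairs (A ⇒* B via units): (S,R), (S,Z), (Z,R).
S: inherits non-unit rules of {R, S, Z} → RRR | SSR | Sf | cf | fZ | gg.
R: inherits non-unit rules of {R} → Sf | gg.
Z: inherits non-unit rules of {R, Z} → RRR | Sf | gg.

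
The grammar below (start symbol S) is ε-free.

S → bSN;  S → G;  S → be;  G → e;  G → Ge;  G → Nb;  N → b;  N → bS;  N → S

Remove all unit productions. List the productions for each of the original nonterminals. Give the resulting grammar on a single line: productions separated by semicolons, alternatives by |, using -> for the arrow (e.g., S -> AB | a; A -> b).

Unit productions: N->S, S->G.
Unit pairs (A ⇒* B via units): (N,G), (N,S), (S,G).
S: inherits non-unit rules of {G, S} → Ge | Nb | bSN | be | e.
G: inherits non-unit rules of {G} → Ge | Nb | e.
N: inherits non-unit rules of {G, N, S} → Ge | Nb | b | bS | bSN | be | e.

S -> e | Ge | Nb | be | bSN; G -> e | Ge | Nb; N -> b | e | Ge | Nb | bS | be | bSN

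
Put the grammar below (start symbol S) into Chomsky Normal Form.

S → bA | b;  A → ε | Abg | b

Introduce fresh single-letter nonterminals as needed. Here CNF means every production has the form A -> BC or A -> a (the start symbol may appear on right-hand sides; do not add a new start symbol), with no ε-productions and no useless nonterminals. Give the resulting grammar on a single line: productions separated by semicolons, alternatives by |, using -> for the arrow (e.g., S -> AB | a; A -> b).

Nullable: {A}; after ε-elimination: S -> b | bA; A -> b | bg | Abg.
No unit productions to eliminate.
TERM: introduce B -> b, C -> g and substitute in every rule of length ≥2.
BIN: A -> ABC becomes A -> AD, D -> BC.

S -> b | BA; A -> b | AD | BC; B -> b; C -> g; D -> BC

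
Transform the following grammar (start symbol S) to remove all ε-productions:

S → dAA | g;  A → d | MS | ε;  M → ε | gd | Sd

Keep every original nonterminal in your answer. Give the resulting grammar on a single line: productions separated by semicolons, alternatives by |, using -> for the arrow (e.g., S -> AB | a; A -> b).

Nullable set: {A, M}.
S -> dAA: A, A nullable, giving d | dA | dAA.
Drop A -> ε.
A -> MS: M nullable, giving MS | S.
Drop M -> ε.
Unchanged (no nullable symbols): S -> g; A -> d; M -> Sd; M -> gd.

S -> d | g | dA | dAA; A -> S | d | MS; M -> Sd | gd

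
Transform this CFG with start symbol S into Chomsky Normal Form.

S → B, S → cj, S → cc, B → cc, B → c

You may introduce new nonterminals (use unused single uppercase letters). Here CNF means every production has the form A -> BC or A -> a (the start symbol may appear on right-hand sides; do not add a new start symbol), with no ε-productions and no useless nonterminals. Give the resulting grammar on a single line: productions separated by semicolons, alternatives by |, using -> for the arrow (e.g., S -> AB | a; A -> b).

No ε-productions.
After unit-elimination: S -> c | cc | cj; B -> c | cc.
TERM: introduce A -> c, C -> j and substitute in every rule of length ≥2.
Drop unreachable/unproductive: B.

S -> c | AA | AC; A -> c; C -> j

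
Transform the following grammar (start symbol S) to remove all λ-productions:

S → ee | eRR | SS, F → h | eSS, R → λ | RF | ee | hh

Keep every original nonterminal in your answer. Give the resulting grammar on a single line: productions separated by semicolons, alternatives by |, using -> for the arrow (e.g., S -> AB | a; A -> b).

S -> e | SS | eR | ee | eRR; F -> h | eSS; R -> F | RF | ee | hh

Nullable set: {R}.
S -> eRR: R, R nullable, giving e | eR | eRR.
Drop R -> λ.
R -> RF: R nullable, giving F | RF.
Unchanged (no nullable symbols): S -> SS; S -> ee; F -> eSS; F -> h; R -> ee; R -> hh.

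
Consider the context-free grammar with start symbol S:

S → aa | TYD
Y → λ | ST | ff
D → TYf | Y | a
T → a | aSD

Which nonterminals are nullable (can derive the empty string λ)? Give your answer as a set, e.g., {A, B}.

Directly nullable (have an ε-rule): {Y}.
D is nullable via D -> Y (every symbol on the right is already known nullable).
Not nullable: S, T — each has a terminal in every rule's right-hand side or depends on a non-nullable symbol.

{D, Y}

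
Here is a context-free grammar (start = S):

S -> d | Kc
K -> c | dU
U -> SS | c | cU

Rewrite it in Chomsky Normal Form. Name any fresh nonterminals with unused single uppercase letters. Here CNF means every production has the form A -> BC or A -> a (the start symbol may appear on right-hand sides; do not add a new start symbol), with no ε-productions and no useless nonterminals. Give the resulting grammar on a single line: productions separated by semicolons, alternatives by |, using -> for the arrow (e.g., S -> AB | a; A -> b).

No ε-productions.
No unit productions to eliminate.
TERM: introduce B -> c, A -> d and substitute in every rule of length ≥2.

S -> d | KB; A -> d; B -> c; K -> c | AU; U -> c | BU | SS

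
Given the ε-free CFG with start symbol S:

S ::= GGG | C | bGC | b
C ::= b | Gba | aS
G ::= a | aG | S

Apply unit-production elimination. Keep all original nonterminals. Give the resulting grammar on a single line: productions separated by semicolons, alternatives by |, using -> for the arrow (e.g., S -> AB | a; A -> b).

S -> b | aS | GGG | Gba | bGC; C -> b | aS | Gba; G -> a | b | aG | aS | GGG | Gba | bGC

Unit productions: G->S, S->C.
Unit pairs (A ⇒* B via units): (G,C), (G,S), (S,C).
S: inherits non-unit rules of {C, S} → GGG | Gba | aS | b | bGC.
C: inherits non-unit rules of {C} → Gba | aS | b.
G: inherits non-unit rules of {C, G, S} → GGG | Gba | a | aG | aS | b | bGC.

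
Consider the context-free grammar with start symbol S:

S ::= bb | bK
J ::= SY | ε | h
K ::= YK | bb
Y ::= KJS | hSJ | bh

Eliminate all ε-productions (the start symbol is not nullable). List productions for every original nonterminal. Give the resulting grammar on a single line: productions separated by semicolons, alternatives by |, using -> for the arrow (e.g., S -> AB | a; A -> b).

Nullable set: {J}.
Drop J -> ε.
Y -> KJS: J nullable, giving KJS | KS.
Y -> hSJ: J nullable, giving hS | hSJ.
Unchanged (no nullable symbols): S -> bK; S -> bb; J -> SY; J -> h; K -> YK; K -> bb; Y -> bh.

S -> bK | bb; J -> h | SY; K -> YK | bb; Y -> KS | bh | hS | KJS | hSJ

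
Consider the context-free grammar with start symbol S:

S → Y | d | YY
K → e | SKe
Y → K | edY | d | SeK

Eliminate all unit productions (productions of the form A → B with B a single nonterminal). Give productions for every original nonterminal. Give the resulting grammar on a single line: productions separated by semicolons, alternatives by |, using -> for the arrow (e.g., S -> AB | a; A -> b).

S -> d | e | YY | SKe | SeK | edY; K -> e | SKe; Y -> d | e | SKe | SeK | edY

Unit productions: S->Y, Y->K.
Unit pairs (A ⇒* B via units): (S,K), (S,Y), (Y,K).
S: inherits non-unit rules of {K, S, Y} → SKe | SeK | YY | d | e | edY.
K: inherits non-unit rules of {K} → SKe | e.
Y: inherits non-unit rules of {K, Y} → SKe | SeK | d | e | edY.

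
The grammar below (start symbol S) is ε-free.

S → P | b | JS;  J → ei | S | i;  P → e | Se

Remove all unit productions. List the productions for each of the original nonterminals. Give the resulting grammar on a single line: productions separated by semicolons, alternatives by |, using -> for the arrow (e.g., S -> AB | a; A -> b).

S -> b | e | JS | Se; J -> b | e | i | JS | Se | ei; P -> e | Se

Unit productions: J->S, S->P.
Unit pairs (A ⇒* B via units): (J,P), (J,S), (S,P).
S: inherits non-unit rules of {P, S} → JS | Se | b | e.
J: inherits non-unit rules of {J, P, S} → JS | Se | b | e | ei | i.
P: inherits non-unit rules of {P} → Se | e.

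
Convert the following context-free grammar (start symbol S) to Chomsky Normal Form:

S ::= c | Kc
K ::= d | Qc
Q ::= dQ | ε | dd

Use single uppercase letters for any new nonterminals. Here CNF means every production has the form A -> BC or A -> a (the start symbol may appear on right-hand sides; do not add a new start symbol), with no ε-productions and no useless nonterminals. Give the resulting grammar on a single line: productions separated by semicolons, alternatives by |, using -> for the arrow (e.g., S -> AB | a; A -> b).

Nullable: {Q}; after ε-elimination: S -> c | Kc; K -> c | d | Qc; Q -> d | dQ | dd.
No unit productions to eliminate.
TERM: introduce A -> c, B -> d and substitute in every rule of length ≥2.

S -> c | KA; A -> c; B -> d; K -> c | d | QA; Q -> d | BB | BQ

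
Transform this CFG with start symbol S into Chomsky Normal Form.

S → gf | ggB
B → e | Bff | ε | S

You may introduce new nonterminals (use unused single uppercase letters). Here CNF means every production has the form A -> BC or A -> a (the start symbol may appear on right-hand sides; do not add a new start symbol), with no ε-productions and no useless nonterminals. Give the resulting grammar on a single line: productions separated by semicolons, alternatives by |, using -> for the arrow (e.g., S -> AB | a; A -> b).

S -> CA | CC | CF; A -> f; B -> e | AA | BD | CA | CC | CE; C -> g; D -> AA; E -> CB; F -> CB

Nullable: {B}; after ε-elimination: S -> gf | gg | ggB; B -> S | e | ff | Bff.
After unit-elimination: S -> gf | gg | ggB; B -> e | ff | gf | gg | Bff | ggB.
TERM: introduce A -> f, C -> g and substitute in every rule of length ≥2.
BIN: B -> BAA becomes B -> BD, D -> AA; B -> CCB becomes B -> CE, E -> CB; S -> CCB becomes S -> CF, F -> CB.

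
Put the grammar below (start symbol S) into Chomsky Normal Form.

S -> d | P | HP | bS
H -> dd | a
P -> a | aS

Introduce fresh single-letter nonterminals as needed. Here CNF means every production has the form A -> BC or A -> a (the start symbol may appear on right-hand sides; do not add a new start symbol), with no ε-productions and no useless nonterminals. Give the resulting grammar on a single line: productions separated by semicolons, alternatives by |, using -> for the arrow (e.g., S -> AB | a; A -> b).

No ε-productions.
After unit-elimination: S -> a | d | HP | aS | bS; H -> a | dd; P -> a | aS.
TERM: introduce B -> a, C -> b, A -> d and substitute in every rule of length ≥2.

S -> a | d | BS | CS | HP; A -> d; B -> a; C -> b; H -> a | AA; P -> a | BS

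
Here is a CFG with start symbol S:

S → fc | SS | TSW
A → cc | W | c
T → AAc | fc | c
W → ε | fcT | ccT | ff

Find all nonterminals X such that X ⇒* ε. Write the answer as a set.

Directly nullable (have an ε-rule): {W}.
A is nullable via A -> W (every symbol on the right is already known nullable).
Not nullable: S, T — each has a terminal in every rule's right-hand side or depends on a non-nullable symbol.

{A, W}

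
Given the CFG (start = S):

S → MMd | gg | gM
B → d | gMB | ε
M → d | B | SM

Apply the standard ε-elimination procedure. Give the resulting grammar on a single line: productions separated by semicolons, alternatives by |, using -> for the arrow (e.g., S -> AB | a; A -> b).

S -> d | g | Md | gM | gg | MMd; B -> d | g | gB | gM | gMB; M -> B | S | d | SM

Nullable set: {B, M}.
S -> MMd: M, M nullable, giving MMd | Md | d.
S -> gM: M nullable, giving g | gM.
Drop B -> ε.
B -> gMB: M, B nullable, giving g | gB | gM | gMB.
M -> B: B nullable, giving B.
M -> SM: M nullable, giving S | SM.
Unchanged (no nullable symbols): S -> gg; B -> d; M -> d.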